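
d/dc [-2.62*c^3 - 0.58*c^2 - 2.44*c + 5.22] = -7.86*c^2 - 1.16*c - 2.44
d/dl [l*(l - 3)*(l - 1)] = 3*l^2 - 8*l + 3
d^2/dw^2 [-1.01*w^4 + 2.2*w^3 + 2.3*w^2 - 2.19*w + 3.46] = -12.12*w^2 + 13.2*w + 4.6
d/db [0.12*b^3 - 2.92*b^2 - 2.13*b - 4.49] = 0.36*b^2 - 5.84*b - 2.13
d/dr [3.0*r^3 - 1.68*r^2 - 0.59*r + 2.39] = 9.0*r^2 - 3.36*r - 0.59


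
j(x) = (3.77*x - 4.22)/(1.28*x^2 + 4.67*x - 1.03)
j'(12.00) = -0.01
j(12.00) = 0.17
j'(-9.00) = -0.13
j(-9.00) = -0.63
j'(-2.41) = -1.63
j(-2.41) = 2.74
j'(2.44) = 0.04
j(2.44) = 0.28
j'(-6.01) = -0.76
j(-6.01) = -1.57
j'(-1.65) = -0.55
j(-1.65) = 1.99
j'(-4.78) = -4.21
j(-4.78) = -3.77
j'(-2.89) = -3.79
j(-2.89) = 3.94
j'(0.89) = 1.26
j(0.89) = -0.21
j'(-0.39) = 1.54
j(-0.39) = 2.14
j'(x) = (-2.56*x - 4.67)*(3.77*x - 4.22)/(1.28*x^2 + 4.67*x - 1.03)^2 + 3.77/(1.28*x^2 + 4.67*x - 1.03) = (-4.8256*x^2 + 10.8032*x + 15.8243)/(1.6384*x^4 + 11.9552*x^3 + 19.1721*x^2 - 9.6202*x + 1.0609)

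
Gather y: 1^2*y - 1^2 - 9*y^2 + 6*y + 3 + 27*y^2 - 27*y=18*y^2 - 20*y + 2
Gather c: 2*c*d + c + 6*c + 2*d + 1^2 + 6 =c*(2*d + 7) + 2*d + 7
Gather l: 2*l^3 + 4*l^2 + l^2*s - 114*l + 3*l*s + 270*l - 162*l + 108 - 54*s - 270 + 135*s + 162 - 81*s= 2*l^3 + l^2*(s + 4) + l*(3*s - 6)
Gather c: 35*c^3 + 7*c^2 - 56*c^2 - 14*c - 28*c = 35*c^3 - 49*c^2 - 42*c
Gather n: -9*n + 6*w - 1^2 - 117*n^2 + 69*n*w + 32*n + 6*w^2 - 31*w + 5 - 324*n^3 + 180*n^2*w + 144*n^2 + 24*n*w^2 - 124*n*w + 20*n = -324*n^3 + n^2*(180*w + 27) + n*(24*w^2 - 55*w + 43) + 6*w^2 - 25*w + 4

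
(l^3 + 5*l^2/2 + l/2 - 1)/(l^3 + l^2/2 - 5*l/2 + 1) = (l + 1)/(l - 1)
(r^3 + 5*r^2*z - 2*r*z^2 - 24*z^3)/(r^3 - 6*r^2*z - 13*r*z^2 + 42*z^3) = (-r - 4*z)/(-r + 7*z)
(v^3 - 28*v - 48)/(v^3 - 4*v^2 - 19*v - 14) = (v^2 - 2*v - 24)/(v^2 - 6*v - 7)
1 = 1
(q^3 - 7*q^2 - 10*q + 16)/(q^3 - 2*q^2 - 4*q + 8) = (q^2 - 9*q + 8)/(q^2 - 4*q + 4)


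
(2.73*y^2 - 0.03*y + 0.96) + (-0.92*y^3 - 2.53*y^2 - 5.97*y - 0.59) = -0.92*y^3 + 0.2*y^2 - 6.0*y + 0.37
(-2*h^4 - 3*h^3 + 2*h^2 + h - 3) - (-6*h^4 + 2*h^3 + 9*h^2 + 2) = 4*h^4 - 5*h^3 - 7*h^2 + h - 5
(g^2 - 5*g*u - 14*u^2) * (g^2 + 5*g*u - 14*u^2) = g^4 - 53*g^2*u^2 + 196*u^4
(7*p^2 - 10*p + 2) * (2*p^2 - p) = 14*p^4 - 27*p^3 + 14*p^2 - 2*p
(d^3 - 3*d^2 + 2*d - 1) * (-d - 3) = -d^4 + 7*d^2 - 5*d + 3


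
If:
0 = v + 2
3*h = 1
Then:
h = 1/3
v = -2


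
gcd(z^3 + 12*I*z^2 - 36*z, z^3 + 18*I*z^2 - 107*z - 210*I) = z + 6*I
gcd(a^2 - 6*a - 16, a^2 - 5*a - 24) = a - 8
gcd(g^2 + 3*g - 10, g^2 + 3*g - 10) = g^2 + 3*g - 10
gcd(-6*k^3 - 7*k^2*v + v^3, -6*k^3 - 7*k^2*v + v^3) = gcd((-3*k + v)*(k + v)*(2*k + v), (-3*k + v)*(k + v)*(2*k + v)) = -6*k^3 - 7*k^2*v + v^3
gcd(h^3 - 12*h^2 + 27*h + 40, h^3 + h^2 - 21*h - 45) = h - 5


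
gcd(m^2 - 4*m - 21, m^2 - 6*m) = 1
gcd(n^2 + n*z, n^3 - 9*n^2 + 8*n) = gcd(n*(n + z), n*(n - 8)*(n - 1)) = n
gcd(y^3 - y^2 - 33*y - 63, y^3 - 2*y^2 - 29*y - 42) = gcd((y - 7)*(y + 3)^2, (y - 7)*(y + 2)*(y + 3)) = y^2 - 4*y - 21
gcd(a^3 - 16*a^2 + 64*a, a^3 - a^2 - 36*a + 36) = 1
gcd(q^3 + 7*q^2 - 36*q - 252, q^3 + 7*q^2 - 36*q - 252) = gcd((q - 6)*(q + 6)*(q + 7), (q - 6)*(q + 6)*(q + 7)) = q^3 + 7*q^2 - 36*q - 252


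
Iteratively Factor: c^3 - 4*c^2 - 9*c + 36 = (c - 4)*(c^2 - 9) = (c - 4)*(c - 3)*(c + 3)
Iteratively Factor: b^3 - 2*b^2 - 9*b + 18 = (b - 2)*(b^2 - 9) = (b - 3)*(b - 2)*(b + 3)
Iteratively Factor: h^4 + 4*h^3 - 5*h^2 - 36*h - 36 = (h - 3)*(h^3 + 7*h^2 + 16*h + 12) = (h - 3)*(h + 3)*(h^2 + 4*h + 4) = (h - 3)*(h + 2)*(h + 3)*(h + 2)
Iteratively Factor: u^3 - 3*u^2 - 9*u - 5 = (u - 5)*(u^2 + 2*u + 1) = (u - 5)*(u + 1)*(u + 1)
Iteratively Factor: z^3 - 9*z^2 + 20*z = (z)*(z^2 - 9*z + 20) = z*(z - 4)*(z - 5)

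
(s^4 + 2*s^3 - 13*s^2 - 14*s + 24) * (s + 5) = s^5 + 7*s^4 - 3*s^3 - 79*s^2 - 46*s + 120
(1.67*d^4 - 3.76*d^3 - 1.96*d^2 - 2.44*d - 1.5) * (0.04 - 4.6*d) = -7.682*d^5 + 17.3628*d^4 + 8.8656*d^3 + 11.1456*d^2 + 6.8024*d - 0.06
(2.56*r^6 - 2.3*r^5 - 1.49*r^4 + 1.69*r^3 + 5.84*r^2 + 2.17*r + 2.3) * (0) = 0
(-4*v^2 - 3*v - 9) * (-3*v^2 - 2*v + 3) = 12*v^4 + 17*v^3 + 21*v^2 + 9*v - 27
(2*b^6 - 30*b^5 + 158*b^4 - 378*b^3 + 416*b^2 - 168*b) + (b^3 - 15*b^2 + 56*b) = 2*b^6 - 30*b^5 + 158*b^4 - 377*b^3 + 401*b^2 - 112*b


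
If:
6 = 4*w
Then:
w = 3/2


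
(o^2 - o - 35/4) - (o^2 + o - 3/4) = -2*o - 8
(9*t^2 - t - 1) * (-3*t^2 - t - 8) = -27*t^4 - 6*t^3 - 68*t^2 + 9*t + 8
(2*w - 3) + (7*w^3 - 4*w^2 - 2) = 7*w^3 - 4*w^2 + 2*w - 5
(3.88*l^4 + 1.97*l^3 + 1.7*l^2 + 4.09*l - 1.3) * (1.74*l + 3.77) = 6.7512*l^5 + 18.0554*l^4 + 10.3849*l^3 + 13.5256*l^2 + 13.1573*l - 4.901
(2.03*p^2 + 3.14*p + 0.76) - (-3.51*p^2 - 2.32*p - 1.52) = 5.54*p^2 + 5.46*p + 2.28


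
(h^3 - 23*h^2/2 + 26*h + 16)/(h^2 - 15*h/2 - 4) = h - 4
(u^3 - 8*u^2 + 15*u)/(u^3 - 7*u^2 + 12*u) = (u - 5)/(u - 4)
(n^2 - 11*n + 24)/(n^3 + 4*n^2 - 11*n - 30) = (n - 8)/(n^2 + 7*n + 10)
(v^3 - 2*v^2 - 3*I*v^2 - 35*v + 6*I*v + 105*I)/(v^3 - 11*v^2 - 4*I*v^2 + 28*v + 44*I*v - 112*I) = (v^2 + v*(5 - 3*I) - 15*I)/(v^2 - 4*v*(1 + I) + 16*I)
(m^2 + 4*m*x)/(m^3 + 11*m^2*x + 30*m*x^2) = (m + 4*x)/(m^2 + 11*m*x + 30*x^2)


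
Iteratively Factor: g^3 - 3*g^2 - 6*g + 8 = (g + 2)*(g^2 - 5*g + 4) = (g - 4)*(g + 2)*(g - 1)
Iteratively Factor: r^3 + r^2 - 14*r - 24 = (r - 4)*(r^2 + 5*r + 6) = (r - 4)*(r + 2)*(r + 3)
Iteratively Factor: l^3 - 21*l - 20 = (l - 5)*(l^2 + 5*l + 4) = (l - 5)*(l + 4)*(l + 1)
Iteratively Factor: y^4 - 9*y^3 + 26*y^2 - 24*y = (y)*(y^3 - 9*y^2 + 26*y - 24) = y*(y - 2)*(y^2 - 7*y + 12) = y*(y - 3)*(y - 2)*(y - 4)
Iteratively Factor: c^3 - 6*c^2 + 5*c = (c - 5)*(c^2 - c) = c*(c - 5)*(c - 1)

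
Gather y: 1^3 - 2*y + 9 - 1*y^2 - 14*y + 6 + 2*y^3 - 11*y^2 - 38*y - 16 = 2*y^3 - 12*y^2 - 54*y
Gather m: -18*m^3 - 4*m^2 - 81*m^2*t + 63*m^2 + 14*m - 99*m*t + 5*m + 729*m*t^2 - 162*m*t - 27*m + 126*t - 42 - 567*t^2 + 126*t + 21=-18*m^3 + m^2*(59 - 81*t) + m*(729*t^2 - 261*t - 8) - 567*t^2 + 252*t - 21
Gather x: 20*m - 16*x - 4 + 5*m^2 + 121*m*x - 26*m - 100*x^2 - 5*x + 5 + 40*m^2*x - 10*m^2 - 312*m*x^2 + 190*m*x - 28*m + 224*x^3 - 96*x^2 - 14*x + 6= -5*m^2 - 34*m + 224*x^3 + x^2*(-312*m - 196) + x*(40*m^2 + 311*m - 35) + 7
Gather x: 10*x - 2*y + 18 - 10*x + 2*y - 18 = 0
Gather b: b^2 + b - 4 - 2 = b^2 + b - 6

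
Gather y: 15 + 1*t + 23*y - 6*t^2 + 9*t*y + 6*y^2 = -6*t^2 + t + 6*y^2 + y*(9*t + 23) + 15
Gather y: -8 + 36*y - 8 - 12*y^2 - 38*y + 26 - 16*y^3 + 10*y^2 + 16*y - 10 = -16*y^3 - 2*y^2 + 14*y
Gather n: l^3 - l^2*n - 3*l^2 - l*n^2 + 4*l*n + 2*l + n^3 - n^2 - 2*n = l^3 - 3*l^2 + 2*l + n^3 + n^2*(-l - 1) + n*(-l^2 + 4*l - 2)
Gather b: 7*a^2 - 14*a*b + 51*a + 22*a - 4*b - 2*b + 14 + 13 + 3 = 7*a^2 + 73*a + b*(-14*a - 6) + 30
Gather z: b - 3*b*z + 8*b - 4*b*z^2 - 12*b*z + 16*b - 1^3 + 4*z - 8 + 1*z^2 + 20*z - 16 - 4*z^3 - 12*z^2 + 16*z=25*b - 4*z^3 + z^2*(-4*b - 11) + z*(40 - 15*b) - 25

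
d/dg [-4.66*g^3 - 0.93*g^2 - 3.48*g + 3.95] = -13.98*g^2 - 1.86*g - 3.48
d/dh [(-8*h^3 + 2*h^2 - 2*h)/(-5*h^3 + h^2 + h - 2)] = 2*(h^4 - 18*h^3 + 26*h^2 - 4*h + 2)/(25*h^6 - 10*h^5 - 9*h^4 + 22*h^3 - 3*h^2 - 4*h + 4)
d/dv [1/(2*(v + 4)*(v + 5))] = (-v - 9/2)/(v^4 + 18*v^3 + 121*v^2 + 360*v + 400)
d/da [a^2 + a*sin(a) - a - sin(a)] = a*cos(a) + 2*a - sqrt(2)*cos(a + pi/4) - 1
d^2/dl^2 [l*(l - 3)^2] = 6*l - 12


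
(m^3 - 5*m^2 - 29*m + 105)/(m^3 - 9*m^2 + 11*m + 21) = (m + 5)/(m + 1)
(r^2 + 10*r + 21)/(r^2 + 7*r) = (r + 3)/r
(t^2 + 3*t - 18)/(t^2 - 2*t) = (t^2 + 3*t - 18)/(t*(t - 2))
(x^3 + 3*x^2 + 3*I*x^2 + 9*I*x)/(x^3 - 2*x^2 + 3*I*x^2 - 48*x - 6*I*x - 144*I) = x*(x + 3)/(x^2 - 2*x - 48)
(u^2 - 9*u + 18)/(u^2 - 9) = (u - 6)/(u + 3)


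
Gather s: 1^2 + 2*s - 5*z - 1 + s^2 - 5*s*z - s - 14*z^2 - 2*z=s^2 + s*(1 - 5*z) - 14*z^2 - 7*z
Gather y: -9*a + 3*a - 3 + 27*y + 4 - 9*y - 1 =-6*a + 18*y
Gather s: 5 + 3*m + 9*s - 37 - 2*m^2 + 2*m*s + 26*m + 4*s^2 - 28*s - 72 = -2*m^2 + 29*m + 4*s^2 + s*(2*m - 19) - 104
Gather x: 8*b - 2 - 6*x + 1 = 8*b - 6*x - 1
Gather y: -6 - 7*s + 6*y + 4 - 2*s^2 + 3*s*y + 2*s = -2*s^2 - 5*s + y*(3*s + 6) - 2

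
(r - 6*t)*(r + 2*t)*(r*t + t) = r^3*t - 4*r^2*t^2 + r^2*t - 12*r*t^3 - 4*r*t^2 - 12*t^3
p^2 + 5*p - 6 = (p - 1)*(p + 6)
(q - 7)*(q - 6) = q^2 - 13*q + 42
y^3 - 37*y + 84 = (y - 4)*(y - 3)*(y + 7)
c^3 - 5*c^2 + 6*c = c*(c - 3)*(c - 2)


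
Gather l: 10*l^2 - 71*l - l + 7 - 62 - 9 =10*l^2 - 72*l - 64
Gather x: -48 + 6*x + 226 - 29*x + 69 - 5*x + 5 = 252 - 28*x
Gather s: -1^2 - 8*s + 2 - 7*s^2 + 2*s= -7*s^2 - 6*s + 1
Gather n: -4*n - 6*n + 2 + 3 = 5 - 10*n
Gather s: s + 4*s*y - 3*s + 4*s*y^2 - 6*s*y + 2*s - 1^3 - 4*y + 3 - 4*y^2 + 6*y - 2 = s*(4*y^2 - 2*y) - 4*y^2 + 2*y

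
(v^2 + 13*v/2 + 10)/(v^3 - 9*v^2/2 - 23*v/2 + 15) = (v + 4)/(v^2 - 7*v + 6)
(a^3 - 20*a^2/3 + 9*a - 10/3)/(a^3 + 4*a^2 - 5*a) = (3*a^2 - 17*a + 10)/(3*a*(a + 5))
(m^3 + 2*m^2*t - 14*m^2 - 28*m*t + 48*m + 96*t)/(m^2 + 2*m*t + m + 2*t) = (m^2 - 14*m + 48)/(m + 1)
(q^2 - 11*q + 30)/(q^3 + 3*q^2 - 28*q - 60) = (q - 6)/(q^2 + 8*q + 12)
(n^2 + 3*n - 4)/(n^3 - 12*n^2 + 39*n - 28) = (n + 4)/(n^2 - 11*n + 28)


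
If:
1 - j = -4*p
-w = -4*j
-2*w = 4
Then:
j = -1/2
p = -3/8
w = -2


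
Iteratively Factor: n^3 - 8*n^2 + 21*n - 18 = (n - 3)*(n^2 - 5*n + 6) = (n - 3)^2*(n - 2)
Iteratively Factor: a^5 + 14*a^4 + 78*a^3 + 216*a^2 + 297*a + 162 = (a + 2)*(a^4 + 12*a^3 + 54*a^2 + 108*a + 81) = (a + 2)*(a + 3)*(a^3 + 9*a^2 + 27*a + 27) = (a + 2)*(a + 3)^2*(a^2 + 6*a + 9) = (a + 2)*(a + 3)^3*(a + 3)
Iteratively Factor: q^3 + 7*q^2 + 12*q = (q + 3)*(q^2 + 4*q) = (q + 3)*(q + 4)*(q)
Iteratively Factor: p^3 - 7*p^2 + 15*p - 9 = (p - 3)*(p^2 - 4*p + 3) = (p - 3)^2*(p - 1)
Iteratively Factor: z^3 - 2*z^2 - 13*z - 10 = (z + 2)*(z^2 - 4*z - 5) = (z - 5)*(z + 2)*(z + 1)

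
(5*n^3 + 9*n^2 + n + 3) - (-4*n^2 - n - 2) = 5*n^3 + 13*n^2 + 2*n + 5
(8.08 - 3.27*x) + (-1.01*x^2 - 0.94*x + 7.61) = -1.01*x^2 - 4.21*x + 15.69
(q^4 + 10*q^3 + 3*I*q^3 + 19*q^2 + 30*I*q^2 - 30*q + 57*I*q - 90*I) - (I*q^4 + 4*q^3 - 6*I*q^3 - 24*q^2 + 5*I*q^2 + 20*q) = q^4 - I*q^4 + 6*q^3 + 9*I*q^3 + 43*q^2 + 25*I*q^2 - 50*q + 57*I*q - 90*I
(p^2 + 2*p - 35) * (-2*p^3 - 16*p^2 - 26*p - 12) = -2*p^5 - 20*p^4 + 12*p^3 + 496*p^2 + 886*p + 420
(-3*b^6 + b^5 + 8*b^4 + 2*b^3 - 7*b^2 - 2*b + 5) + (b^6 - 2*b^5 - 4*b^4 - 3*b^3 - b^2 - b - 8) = -2*b^6 - b^5 + 4*b^4 - b^3 - 8*b^2 - 3*b - 3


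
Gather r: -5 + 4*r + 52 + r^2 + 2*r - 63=r^2 + 6*r - 16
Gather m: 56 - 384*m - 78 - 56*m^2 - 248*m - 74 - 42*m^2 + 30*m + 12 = -98*m^2 - 602*m - 84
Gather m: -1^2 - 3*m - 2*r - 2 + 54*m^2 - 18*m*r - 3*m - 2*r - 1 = 54*m^2 + m*(-18*r - 6) - 4*r - 4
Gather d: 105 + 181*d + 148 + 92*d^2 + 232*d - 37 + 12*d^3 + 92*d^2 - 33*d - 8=12*d^3 + 184*d^2 + 380*d + 208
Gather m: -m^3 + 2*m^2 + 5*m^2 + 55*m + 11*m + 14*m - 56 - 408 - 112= -m^3 + 7*m^2 + 80*m - 576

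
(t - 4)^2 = t^2 - 8*t + 16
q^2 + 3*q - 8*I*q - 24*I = (q + 3)*(q - 8*I)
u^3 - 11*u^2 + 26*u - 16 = (u - 8)*(u - 2)*(u - 1)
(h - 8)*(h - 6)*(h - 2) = h^3 - 16*h^2 + 76*h - 96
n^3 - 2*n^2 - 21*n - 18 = (n - 6)*(n + 1)*(n + 3)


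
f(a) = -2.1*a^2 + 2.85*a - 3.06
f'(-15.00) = 65.85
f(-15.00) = -518.31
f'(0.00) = 2.85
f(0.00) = -3.06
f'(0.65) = 0.12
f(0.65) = -2.09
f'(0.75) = -0.30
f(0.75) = -2.10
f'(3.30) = -11.01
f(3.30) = -16.52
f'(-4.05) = 19.86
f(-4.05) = -49.05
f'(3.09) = -10.13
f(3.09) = -14.30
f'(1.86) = -4.96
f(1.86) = -5.02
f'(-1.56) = 9.40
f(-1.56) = -12.62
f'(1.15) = -1.98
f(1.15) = -2.56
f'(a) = 2.85 - 4.2*a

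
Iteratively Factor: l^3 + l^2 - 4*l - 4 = (l + 1)*(l^2 - 4) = (l + 1)*(l + 2)*(l - 2)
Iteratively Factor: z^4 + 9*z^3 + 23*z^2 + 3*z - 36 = (z - 1)*(z^3 + 10*z^2 + 33*z + 36) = (z - 1)*(z + 3)*(z^2 + 7*z + 12) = (z - 1)*(z + 3)*(z + 4)*(z + 3)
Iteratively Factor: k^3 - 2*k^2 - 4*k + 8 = (k - 2)*(k^2 - 4) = (k - 2)*(k + 2)*(k - 2)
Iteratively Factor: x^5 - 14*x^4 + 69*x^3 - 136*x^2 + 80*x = (x - 5)*(x^4 - 9*x^3 + 24*x^2 - 16*x) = (x - 5)*(x - 4)*(x^3 - 5*x^2 + 4*x) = x*(x - 5)*(x - 4)*(x^2 - 5*x + 4) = x*(x - 5)*(x - 4)^2*(x - 1)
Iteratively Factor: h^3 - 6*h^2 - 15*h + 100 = (h - 5)*(h^2 - h - 20) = (h - 5)^2*(h + 4)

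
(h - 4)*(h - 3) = h^2 - 7*h + 12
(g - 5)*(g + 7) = g^2 + 2*g - 35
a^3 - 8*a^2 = a^2*(a - 8)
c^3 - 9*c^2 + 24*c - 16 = (c - 4)^2*(c - 1)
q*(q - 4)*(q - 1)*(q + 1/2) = q^4 - 9*q^3/2 + 3*q^2/2 + 2*q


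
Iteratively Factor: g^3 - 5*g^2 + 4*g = (g - 4)*(g^2 - g) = (g - 4)*(g - 1)*(g)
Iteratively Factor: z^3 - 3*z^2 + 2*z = (z - 1)*(z^2 - 2*z) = (z - 2)*(z - 1)*(z)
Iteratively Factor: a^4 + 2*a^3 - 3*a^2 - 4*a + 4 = (a - 1)*(a^3 + 3*a^2 - 4) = (a - 1)*(a + 2)*(a^2 + a - 2) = (a - 1)*(a + 2)^2*(a - 1)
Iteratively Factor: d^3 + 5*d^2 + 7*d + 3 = (d + 1)*(d^2 + 4*d + 3) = (d + 1)*(d + 3)*(d + 1)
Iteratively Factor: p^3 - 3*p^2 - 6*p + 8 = (p + 2)*(p^2 - 5*p + 4) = (p - 4)*(p + 2)*(p - 1)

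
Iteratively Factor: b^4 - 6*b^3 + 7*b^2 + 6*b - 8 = (b - 1)*(b^3 - 5*b^2 + 2*b + 8) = (b - 1)*(b + 1)*(b^2 - 6*b + 8) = (b - 4)*(b - 1)*(b + 1)*(b - 2)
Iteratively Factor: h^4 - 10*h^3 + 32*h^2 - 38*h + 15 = (h - 1)*(h^3 - 9*h^2 + 23*h - 15) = (h - 1)^2*(h^2 - 8*h + 15) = (h - 5)*(h - 1)^2*(h - 3)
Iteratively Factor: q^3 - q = (q + 1)*(q^2 - q) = q*(q + 1)*(q - 1)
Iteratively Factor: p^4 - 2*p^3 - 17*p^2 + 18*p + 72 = (p + 3)*(p^3 - 5*p^2 - 2*p + 24) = (p + 2)*(p + 3)*(p^2 - 7*p + 12) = (p - 3)*(p + 2)*(p + 3)*(p - 4)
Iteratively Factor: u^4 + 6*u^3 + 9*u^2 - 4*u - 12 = (u + 2)*(u^3 + 4*u^2 + u - 6) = (u + 2)^2*(u^2 + 2*u - 3) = (u + 2)^2*(u + 3)*(u - 1)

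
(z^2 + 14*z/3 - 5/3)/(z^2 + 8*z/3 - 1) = (z + 5)/(z + 3)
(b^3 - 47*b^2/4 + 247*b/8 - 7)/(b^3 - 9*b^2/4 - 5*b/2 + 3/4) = (b^2 - 23*b/2 + 28)/(b^2 - 2*b - 3)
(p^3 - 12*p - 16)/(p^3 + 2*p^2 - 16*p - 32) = (p + 2)/(p + 4)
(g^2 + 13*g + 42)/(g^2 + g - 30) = (g + 7)/(g - 5)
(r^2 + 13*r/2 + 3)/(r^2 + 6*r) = (r + 1/2)/r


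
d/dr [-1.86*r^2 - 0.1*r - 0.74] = -3.72*r - 0.1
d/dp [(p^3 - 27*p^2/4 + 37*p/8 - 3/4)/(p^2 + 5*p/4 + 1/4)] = (32*p^4 + 80*p^3 - 394*p^2 - 60*p + 67)/(2*(16*p^4 + 40*p^3 + 33*p^2 + 10*p + 1))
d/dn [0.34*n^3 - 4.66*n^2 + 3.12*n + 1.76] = 1.02*n^2 - 9.32*n + 3.12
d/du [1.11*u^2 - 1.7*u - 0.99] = 2.22*u - 1.7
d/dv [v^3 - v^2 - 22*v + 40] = 3*v^2 - 2*v - 22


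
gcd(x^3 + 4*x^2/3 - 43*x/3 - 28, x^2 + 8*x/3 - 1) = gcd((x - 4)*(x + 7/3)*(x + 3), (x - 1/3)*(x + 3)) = x + 3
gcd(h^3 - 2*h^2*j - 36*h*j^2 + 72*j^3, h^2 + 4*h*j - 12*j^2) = h^2 + 4*h*j - 12*j^2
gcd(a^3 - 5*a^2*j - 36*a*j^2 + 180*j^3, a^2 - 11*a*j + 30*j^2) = a^2 - 11*a*j + 30*j^2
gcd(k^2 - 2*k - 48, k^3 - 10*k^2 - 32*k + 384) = k^2 - 2*k - 48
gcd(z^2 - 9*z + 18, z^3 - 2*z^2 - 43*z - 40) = 1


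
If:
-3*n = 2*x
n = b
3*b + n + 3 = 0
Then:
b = -3/4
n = -3/4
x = 9/8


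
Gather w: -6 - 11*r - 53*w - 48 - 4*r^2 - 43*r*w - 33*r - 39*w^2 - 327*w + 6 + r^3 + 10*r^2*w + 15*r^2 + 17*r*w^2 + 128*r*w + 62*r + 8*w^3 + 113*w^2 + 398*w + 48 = r^3 + 11*r^2 + 18*r + 8*w^3 + w^2*(17*r + 74) + w*(10*r^2 + 85*r + 18)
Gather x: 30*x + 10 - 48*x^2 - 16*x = -48*x^2 + 14*x + 10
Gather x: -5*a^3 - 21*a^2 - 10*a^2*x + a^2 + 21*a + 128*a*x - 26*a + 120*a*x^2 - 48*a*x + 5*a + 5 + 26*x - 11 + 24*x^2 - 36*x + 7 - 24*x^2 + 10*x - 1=-5*a^3 - 20*a^2 + 120*a*x^2 + x*(-10*a^2 + 80*a)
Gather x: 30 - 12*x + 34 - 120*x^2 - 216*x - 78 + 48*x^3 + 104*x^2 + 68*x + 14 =48*x^3 - 16*x^2 - 160*x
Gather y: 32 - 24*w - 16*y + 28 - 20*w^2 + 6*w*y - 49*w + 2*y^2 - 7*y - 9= -20*w^2 - 73*w + 2*y^2 + y*(6*w - 23) + 51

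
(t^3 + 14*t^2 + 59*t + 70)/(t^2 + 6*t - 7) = (t^2 + 7*t + 10)/(t - 1)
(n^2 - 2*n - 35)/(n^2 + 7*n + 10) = (n - 7)/(n + 2)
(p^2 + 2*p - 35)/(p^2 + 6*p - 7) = (p - 5)/(p - 1)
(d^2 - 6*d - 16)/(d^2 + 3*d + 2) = (d - 8)/(d + 1)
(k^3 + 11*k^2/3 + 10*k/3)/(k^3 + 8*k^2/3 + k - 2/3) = k*(3*k + 5)/(3*k^2 + 2*k - 1)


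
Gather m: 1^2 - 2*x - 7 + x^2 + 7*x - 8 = x^2 + 5*x - 14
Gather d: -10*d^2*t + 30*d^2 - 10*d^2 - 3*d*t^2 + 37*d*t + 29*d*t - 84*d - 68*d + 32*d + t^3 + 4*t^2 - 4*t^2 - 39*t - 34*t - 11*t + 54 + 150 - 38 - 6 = d^2*(20 - 10*t) + d*(-3*t^2 + 66*t - 120) + t^3 - 84*t + 160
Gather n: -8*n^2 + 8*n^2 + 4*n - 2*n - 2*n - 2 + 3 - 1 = 0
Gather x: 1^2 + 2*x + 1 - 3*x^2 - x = -3*x^2 + x + 2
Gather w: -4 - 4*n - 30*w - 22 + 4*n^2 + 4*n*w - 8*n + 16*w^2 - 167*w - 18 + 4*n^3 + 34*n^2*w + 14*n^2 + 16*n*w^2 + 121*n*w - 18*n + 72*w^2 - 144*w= 4*n^3 + 18*n^2 - 30*n + w^2*(16*n + 88) + w*(34*n^2 + 125*n - 341) - 44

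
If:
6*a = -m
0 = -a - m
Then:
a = 0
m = 0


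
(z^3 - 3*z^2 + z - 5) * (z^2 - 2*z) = z^5 - 5*z^4 + 7*z^3 - 7*z^2 + 10*z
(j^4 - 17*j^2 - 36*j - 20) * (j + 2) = j^5 + 2*j^4 - 17*j^3 - 70*j^2 - 92*j - 40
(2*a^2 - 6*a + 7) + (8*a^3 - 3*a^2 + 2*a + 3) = 8*a^3 - a^2 - 4*a + 10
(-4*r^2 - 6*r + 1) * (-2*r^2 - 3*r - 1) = 8*r^4 + 24*r^3 + 20*r^2 + 3*r - 1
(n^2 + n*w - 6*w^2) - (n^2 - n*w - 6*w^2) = 2*n*w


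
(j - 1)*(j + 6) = j^2 + 5*j - 6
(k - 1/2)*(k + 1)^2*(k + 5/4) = k^4 + 11*k^3/4 + 15*k^2/8 - k/2 - 5/8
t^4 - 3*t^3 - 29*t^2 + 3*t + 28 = (t - 7)*(t - 1)*(t + 1)*(t + 4)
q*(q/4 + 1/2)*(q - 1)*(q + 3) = q^4/4 + q^3 + q^2/4 - 3*q/2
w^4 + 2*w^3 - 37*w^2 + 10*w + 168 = (w - 4)*(w - 3)*(w + 2)*(w + 7)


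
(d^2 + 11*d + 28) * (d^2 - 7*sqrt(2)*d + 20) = d^4 - 7*sqrt(2)*d^3 + 11*d^3 - 77*sqrt(2)*d^2 + 48*d^2 - 196*sqrt(2)*d + 220*d + 560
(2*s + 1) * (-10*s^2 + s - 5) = -20*s^3 - 8*s^2 - 9*s - 5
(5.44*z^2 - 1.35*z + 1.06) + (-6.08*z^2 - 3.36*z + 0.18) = -0.64*z^2 - 4.71*z + 1.24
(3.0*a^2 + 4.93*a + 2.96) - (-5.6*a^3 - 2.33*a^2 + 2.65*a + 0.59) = 5.6*a^3 + 5.33*a^2 + 2.28*a + 2.37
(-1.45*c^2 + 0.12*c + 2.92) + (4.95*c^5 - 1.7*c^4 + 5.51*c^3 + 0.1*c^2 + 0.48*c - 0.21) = 4.95*c^5 - 1.7*c^4 + 5.51*c^3 - 1.35*c^2 + 0.6*c + 2.71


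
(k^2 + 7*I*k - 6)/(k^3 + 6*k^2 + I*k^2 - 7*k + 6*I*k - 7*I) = (k + 6*I)/(k^2 + 6*k - 7)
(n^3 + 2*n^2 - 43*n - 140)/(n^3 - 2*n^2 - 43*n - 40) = (n^2 - 3*n - 28)/(n^2 - 7*n - 8)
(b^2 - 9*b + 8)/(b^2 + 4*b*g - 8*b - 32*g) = (b - 1)/(b + 4*g)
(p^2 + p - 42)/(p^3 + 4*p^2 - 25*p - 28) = (p - 6)/(p^2 - 3*p - 4)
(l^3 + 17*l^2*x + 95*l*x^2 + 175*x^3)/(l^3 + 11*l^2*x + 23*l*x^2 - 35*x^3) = (-l - 5*x)/(-l + x)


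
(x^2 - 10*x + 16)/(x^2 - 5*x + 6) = (x - 8)/(x - 3)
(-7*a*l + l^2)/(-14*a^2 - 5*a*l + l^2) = l/(2*a + l)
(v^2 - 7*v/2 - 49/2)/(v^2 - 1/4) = 2*(2*v^2 - 7*v - 49)/(4*v^2 - 1)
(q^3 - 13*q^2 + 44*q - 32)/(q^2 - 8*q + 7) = (q^2 - 12*q + 32)/(q - 7)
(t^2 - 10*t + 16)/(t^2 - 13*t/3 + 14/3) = 3*(t - 8)/(3*t - 7)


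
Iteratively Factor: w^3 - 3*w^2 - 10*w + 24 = (w + 3)*(w^2 - 6*w + 8) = (w - 2)*(w + 3)*(w - 4)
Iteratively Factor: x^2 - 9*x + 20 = (x - 4)*(x - 5)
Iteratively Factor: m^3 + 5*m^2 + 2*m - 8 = (m - 1)*(m^2 + 6*m + 8) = (m - 1)*(m + 2)*(m + 4)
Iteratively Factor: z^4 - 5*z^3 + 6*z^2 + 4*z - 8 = (z + 1)*(z^3 - 6*z^2 + 12*z - 8) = (z - 2)*(z + 1)*(z^2 - 4*z + 4) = (z - 2)^2*(z + 1)*(z - 2)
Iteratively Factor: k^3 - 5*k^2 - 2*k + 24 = (k - 4)*(k^2 - k - 6) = (k - 4)*(k + 2)*(k - 3)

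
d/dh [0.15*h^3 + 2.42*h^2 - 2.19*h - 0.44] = 0.45*h^2 + 4.84*h - 2.19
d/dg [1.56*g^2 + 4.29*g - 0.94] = 3.12*g + 4.29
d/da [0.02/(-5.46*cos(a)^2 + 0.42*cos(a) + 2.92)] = (0.0084 - 0.2184*cos(a))*sin(a)/(-5.46*cos(a)^2 + 0.42*cos(a) + 2.92)^2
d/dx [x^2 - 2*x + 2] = 2*x - 2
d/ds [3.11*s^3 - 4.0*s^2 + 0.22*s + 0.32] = 9.33*s^2 - 8.0*s + 0.22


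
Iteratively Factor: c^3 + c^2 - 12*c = (c - 3)*(c^2 + 4*c) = (c - 3)*(c + 4)*(c)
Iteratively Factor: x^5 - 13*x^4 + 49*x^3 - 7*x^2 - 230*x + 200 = (x - 1)*(x^4 - 12*x^3 + 37*x^2 + 30*x - 200) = (x - 1)*(x + 2)*(x^3 - 14*x^2 + 65*x - 100) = (x - 5)*(x - 1)*(x + 2)*(x^2 - 9*x + 20) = (x - 5)*(x - 4)*(x - 1)*(x + 2)*(x - 5)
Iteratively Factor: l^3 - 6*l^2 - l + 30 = (l - 5)*(l^2 - l - 6) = (l - 5)*(l + 2)*(l - 3)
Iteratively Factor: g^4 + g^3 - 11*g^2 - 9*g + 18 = (g + 3)*(g^3 - 2*g^2 - 5*g + 6) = (g - 3)*(g + 3)*(g^2 + g - 2) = (g - 3)*(g - 1)*(g + 3)*(g + 2)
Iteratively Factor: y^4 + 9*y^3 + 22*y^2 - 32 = (y - 1)*(y^3 + 10*y^2 + 32*y + 32) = (y - 1)*(y + 2)*(y^2 + 8*y + 16) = (y - 1)*(y + 2)*(y + 4)*(y + 4)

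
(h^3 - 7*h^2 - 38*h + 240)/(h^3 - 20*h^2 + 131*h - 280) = (h + 6)/(h - 7)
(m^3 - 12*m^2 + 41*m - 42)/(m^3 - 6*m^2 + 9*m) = (m^2 - 9*m + 14)/(m*(m - 3))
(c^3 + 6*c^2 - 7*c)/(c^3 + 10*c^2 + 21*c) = (c - 1)/(c + 3)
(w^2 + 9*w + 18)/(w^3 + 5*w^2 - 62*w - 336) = (w + 3)/(w^2 - w - 56)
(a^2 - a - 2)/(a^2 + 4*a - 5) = (a^2 - a - 2)/(a^2 + 4*a - 5)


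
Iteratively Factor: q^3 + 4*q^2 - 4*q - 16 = (q + 2)*(q^2 + 2*q - 8) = (q - 2)*(q + 2)*(q + 4)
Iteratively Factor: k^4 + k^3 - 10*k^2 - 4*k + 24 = (k - 2)*(k^3 + 3*k^2 - 4*k - 12) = (k - 2)^2*(k^2 + 5*k + 6) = (k - 2)^2*(k + 3)*(k + 2)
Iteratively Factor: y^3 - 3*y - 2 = (y + 1)*(y^2 - y - 2) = (y + 1)^2*(y - 2)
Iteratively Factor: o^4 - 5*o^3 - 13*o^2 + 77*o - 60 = (o - 1)*(o^3 - 4*o^2 - 17*o + 60) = (o - 1)*(o + 4)*(o^2 - 8*o + 15) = (o - 3)*(o - 1)*(o + 4)*(o - 5)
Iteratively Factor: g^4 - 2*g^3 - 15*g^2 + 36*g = (g)*(g^3 - 2*g^2 - 15*g + 36) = g*(g - 3)*(g^2 + g - 12) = g*(g - 3)*(g + 4)*(g - 3)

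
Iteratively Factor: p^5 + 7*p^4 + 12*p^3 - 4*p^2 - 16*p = (p + 4)*(p^4 + 3*p^3 - 4*p) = (p + 2)*(p + 4)*(p^3 + p^2 - 2*p) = (p - 1)*(p + 2)*(p + 4)*(p^2 + 2*p) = (p - 1)*(p + 2)^2*(p + 4)*(p)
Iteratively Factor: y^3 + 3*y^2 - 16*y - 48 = (y + 4)*(y^2 - y - 12) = (y + 3)*(y + 4)*(y - 4)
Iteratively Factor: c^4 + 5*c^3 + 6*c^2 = (c + 3)*(c^3 + 2*c^2) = c*(c + 3)*(c^2 + 2*c) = c^2*(c + 3)*(c + 2)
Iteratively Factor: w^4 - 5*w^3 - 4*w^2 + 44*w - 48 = (w - 2)*(w^3 - 3*w^2 - 10*w + 24) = (w - 4)*(w - 2)*(w^2 + w - 6) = (w - 4)*(w - 2)*(w + 3)*(w - 2)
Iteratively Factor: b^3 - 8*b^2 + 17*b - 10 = (b - 1)*(b^2 - 7*b + 10) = (b - 5)*(b - 1)*(b - 2)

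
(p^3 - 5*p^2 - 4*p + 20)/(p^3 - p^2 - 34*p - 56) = (p^2 - 7*p + 10)/(p^2 - 3*p - 28)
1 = 1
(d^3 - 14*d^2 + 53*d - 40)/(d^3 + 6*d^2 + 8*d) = (d^3 - 14*d^2 + 53*d - 40)/(d*(d^2 + 6*d + 8))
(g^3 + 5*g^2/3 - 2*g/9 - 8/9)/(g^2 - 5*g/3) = (9*g^3 + 15*g^2 - 2*g - 8)/(3*g*(3*g - 5))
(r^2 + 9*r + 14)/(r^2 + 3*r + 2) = (r + 7)/(r + 1)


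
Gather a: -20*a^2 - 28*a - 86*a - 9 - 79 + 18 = -20*a^2 - 114*a - 70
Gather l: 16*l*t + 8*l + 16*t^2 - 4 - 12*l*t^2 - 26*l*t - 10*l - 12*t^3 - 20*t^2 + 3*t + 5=l*(-12*t^2 - 10*t - 2) - 12*t^3 - 4*t^2 + 3*t + 1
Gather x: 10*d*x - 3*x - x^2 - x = -x^2 + x*(10*d - 4)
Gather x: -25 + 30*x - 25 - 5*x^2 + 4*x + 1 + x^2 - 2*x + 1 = -4*x^2 + 32*x - 48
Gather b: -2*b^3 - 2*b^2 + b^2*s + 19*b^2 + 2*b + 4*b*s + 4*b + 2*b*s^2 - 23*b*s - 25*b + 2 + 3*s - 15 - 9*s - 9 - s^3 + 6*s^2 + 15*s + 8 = -2*b^3 + b^2*(s + 17) + b*(2*s^2 - 19*s - 19) - s^3 + 6*s^2 + 9*s - 14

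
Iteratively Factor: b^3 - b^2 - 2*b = (b)*(b^2 - b - 2) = b*(b + 1)*(b - 2)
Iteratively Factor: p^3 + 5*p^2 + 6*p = (p)*(p^2 + 5*p + 6) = p*(p + 2)*(p + 3)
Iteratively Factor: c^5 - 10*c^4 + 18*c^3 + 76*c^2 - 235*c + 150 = (c - 5)*(c^4 - 5*c^3 - 7*c^2 + 41*c - 30) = (c - 5)*(c - 1)*(c^3 - 4*c^2 - 11*c + 30) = (c - 5)*(c - 2)*(c - 1)*(c^2 - 2*c - 15) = (c - 5)^2*(c - 2)*(c - 1)*(c + 3)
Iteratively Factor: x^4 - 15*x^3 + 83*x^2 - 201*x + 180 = (x - 3)*(x^3 - 12*x^2 + 47*x - 60) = (x - 5)*(x - 3)*(x^2 - 7*x + 12) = (x - 5)*(x - 3)^2*(x - 4)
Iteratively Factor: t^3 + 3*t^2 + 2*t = (t)*(t^2 + 3*t + 2) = t*(t + 2)*(t + 1)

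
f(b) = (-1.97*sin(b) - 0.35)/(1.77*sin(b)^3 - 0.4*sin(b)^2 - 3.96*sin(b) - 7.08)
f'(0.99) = 0.10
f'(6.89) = 0.14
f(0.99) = 0.21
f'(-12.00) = 0.14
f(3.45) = -0.04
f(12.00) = -0.13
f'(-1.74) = -0.04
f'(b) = (-1.97*sin(b) - 0.35)*(-5.31*sin(b)^2*cos(b) + 0.8*sin(b)*cos(b) + 3.96*cos(b))/(1.77*sin(b)^3 - 0.4*sin(b)^2 - 3.96*sin(b) - 7.08)^2 - 1.97*cos(b)/(1.77*sin(b)^3 - 0.4*sin(b)^2 - 3.96*sin(b) - 7.08) = (6.9738*sin(b)^3 + 1.0705*sin(b)^2 - 0.279999999999999*sin(b) + 12.5616)*cos(b)/(3.1329*sin(b)^6 - 1.416*sin(b)^5 - 13.8584*sin(b)^4 - 21.8952*sin(b)^3 + 21.3456*sin(b)^2 + 56.0736*sin(b) + 50.1264)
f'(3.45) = -0.34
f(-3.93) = 0.18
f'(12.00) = 0.35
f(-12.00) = 0.16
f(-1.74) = -0.30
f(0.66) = 0.17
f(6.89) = 0.16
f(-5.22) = 0.21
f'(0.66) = 0.13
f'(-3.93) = -0.12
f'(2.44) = -0.13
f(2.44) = 0.17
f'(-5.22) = 0.09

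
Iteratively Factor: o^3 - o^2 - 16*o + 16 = (o - 1)*(o^2 - 16) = (o - 1)*(o + 4)*(o - 4)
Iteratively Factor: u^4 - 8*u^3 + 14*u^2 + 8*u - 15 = (u - 3)*(u^3 - 5*u^2 - u + 5) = (u - 5)*(u - 3)*(u^2 - 1) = (u - 5)*(u - 3)*(u - 1)*(u + 1)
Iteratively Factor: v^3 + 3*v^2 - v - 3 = (v + 1)*(v^2 + 2*v - 3) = (v - 1)*(v + 1)*(v + 3)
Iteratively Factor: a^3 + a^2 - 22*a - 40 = (a - 5)*(a^2 + 6*a + 8) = (a - 5)*(a + 4)*(a + 2)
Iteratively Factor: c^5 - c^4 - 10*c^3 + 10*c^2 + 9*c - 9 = (c - 3)*(c^4 + 2*c^3 - 4*c^2 - 2*c + 3) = (c - 3)*(c + 1)*(c^3 + c^2 - 5*c + 3) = (c - 3)*(c + 1)*(c + 3)*(c^2 - 2*c + 1) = (c - 3)*(c - 1)*(c + 1)*(c + 3)*(c - 1)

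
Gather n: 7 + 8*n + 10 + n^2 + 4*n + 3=n^2 + 12*n + 20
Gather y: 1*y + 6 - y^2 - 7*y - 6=-y^2 - 6*y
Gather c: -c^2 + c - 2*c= -c^2 - c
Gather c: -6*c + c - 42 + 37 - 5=-5*c - 10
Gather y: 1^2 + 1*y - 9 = y - 8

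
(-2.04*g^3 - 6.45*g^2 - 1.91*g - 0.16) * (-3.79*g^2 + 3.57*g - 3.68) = 7.7316*g^5 + 17.1627*g^4 - 8.2804*g^3 + 17.5237*g^2 + 6.4576*g + 0.5888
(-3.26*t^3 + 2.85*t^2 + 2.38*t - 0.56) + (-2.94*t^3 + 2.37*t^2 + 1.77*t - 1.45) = -6.2*t^3 + 5.22*t^2 + 4.15*t - 2.01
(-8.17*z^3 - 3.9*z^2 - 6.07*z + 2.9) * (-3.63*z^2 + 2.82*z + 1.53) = 29.6571*z^5 - 8.8824*z^4 - 1.464*z^3 - 33.6114*z^2 - 1.1091*z + 4.437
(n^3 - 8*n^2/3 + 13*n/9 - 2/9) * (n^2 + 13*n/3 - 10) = n^5 + 5*n^4/3 - 181*n^3/9 + 883*n^2/27 - 416*n/27 + 20/9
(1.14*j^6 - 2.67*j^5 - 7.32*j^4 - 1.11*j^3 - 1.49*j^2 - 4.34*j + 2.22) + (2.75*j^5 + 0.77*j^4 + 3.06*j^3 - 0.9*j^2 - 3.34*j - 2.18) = 1.14*j^6 + 0.0800000000000001*j^5 - 6.55*j^4 + 1.95*j^3 - 2.39*j^2 - 7.68*j + 0.04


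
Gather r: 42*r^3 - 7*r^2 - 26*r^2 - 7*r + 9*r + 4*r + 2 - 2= 42*r^3 - 33*r^2 + 6*r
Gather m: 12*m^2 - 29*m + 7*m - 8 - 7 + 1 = 12*m^2 - 22*m - 14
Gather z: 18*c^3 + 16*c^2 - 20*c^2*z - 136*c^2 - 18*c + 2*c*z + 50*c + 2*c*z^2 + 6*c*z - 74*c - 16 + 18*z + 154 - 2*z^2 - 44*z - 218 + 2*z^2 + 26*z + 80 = 18*c^3 - 120*c^2 + 2*c*z^2 - 42*c + z*(-20*c^2 + 8*c)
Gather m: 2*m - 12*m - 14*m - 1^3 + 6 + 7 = 12 - 24*m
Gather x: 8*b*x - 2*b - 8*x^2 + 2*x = -2*b - 8*x^2 + x*(8*b + 2)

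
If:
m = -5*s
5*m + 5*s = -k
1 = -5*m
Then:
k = 4/5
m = -1/5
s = 1/25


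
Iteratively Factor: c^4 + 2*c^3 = (c)*(c^3 + 2*c^2) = c^2*(c^2 + 2*c) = c^2*(c + 2)*(c)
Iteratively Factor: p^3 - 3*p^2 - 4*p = (p - 4)*(p^2 + p) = (p - 4)*(p + 1)*(p)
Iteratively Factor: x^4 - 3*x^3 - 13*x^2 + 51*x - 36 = (x + 4)*(x^3 - 7*x^2 + 15*x - 9) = (x - 3)*(x + 4)*(x^2 - 4*x + 3) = (x - 3)^2*(x + 4)*(x - 1)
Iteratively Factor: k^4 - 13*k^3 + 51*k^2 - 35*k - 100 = (k - 4)*(k^3 - 9*k^2 + 15*k + 25) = (k - 5)*(k - 4)*(k^2 - 4*k - 5) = (k - 5)^2*(k - 4)*(k + 1)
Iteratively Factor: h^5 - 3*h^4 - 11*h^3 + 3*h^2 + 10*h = (h - 5)*(h^4 + 2*h^3 - h^2 - 2*h) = (h - 5)*(h - 1)*(h^3 + 3*h^2 + 2*h) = (h - 5)*(h - 1)*(h + 1)*(h^2 + 2*h) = h*(h - 5)*(h - 1)*(h + 1)*(h + 2)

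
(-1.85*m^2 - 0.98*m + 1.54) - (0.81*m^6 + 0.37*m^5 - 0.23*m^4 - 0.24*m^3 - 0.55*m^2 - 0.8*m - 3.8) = -0.81*m^6 - 0.37*m^5 + 0.23*m^4 + 0.24*m^3 - 1.3*m^2 - 0.18*m + 5.34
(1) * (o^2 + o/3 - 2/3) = o^2 + o/3 - 2/3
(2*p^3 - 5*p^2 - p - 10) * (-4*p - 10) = -8*p^4 + 54*p^2 + 50*p + 100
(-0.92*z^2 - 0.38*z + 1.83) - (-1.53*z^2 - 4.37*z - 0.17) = 0.61*z^2 + 3.99*z + 2.0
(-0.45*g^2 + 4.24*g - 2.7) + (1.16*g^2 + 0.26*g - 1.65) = 0.71*g^2 + 4.5*g - 4.35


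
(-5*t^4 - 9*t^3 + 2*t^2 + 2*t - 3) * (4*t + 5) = -20*t^5 - 61*t^4 - 37*t^3 + 18*t^2 - 2*t - 15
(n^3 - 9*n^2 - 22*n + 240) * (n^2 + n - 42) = n^5 - 8*n^4 - 73*n^3 + 596*n^2 + 1164*n - 10080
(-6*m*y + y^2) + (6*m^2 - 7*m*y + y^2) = 6*m^2 - 13*m*y + 2*y^2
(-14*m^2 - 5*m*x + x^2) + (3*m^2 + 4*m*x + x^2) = -11*m^2 - m*x + 2*x^2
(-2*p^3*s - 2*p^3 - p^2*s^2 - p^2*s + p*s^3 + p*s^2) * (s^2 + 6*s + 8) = -2*p^3*s^3 - 14*p^3*s^2 - 28*p^3*s - 16*p^3 - p^2*s^4 - 7*p^2*s^3 - 14*p^2*s^2 - 8*p^2*s + p*s^5 + 7*p*s^4 + 14*p*s^3 + 8*p*s^2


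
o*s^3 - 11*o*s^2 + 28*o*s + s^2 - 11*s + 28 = (s - 7)*(s - 4)*(o*s + 1)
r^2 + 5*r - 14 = (r - 2)*(r + 7)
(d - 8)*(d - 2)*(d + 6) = d^3 - 4*d^2 - 44*d + 96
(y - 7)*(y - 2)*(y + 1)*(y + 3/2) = y^4 - 13*y^3/2 - 7*y^2 + 43*y/2 + 21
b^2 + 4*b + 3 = (b + 1)*(b + 3)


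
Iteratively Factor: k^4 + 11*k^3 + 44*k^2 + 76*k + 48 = (k + 3)*(k^3 + 8*k^2 + 20*k + 16) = (k + 3)*(k + 4)*(k^2 + 4*k + 4) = (k + 2)*(k + 3)*(k + 4)*(k + 2)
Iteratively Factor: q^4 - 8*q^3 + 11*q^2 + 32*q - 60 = (q - 5)*(q^3 - 3*q^2 - 4*q + 12) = (q - 5)*(q - 2)*(q^2 - q - 6) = (q - 5)*(q - 2)*(q + 2)*(q - 3)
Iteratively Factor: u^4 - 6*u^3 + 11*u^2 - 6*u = (u - 3)*(u^3 - 3*u^2 + 2*u) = u*(u - 3)*(u^2 - 3*u + 2) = u*(u - 3)*(u - 2)*(u - 1)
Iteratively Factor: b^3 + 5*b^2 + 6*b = (b + 2)*(b^2 + 3*b) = (b + 2)*(b + 3)*(b)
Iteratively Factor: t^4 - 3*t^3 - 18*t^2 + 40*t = (t + 4)*(t^3 - 7*t^2 + 10*t) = (t - 5)*(t + 4)*(t^2 - 2*t) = t*(t - 5)*(t + 4)*(t - 2)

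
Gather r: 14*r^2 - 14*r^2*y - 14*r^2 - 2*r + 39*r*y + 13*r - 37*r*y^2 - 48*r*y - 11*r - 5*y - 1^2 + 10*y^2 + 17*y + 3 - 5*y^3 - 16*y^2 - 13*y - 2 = -14*r^2*y + r*(-37*y^2 - 9*y) - 5*y^3 - 6*y^2 - y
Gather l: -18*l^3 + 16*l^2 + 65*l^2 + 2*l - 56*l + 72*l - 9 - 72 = -18*l^3 + 81*l^2 + 18*l - 81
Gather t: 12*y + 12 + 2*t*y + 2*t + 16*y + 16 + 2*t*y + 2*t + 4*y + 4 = t*(4*y + 4) + 32*y + 32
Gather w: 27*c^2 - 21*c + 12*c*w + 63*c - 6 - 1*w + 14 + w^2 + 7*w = 27*c^2 + 42*c + w^2 + w*(12*c + 6) + 8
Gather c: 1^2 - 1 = 0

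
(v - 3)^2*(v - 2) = v^3 - 8*v^2 + 21*v - 18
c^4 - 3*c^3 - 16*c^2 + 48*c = c*(c - 4)*(c - 3)*(c + 4)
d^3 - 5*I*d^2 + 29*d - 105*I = (d - 7*I)*(d - 3*I)*(d + 5*I)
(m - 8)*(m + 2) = m^2 - 6*m - 16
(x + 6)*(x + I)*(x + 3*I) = x^3 + 6*x^2 + 4*I*x^2 - 3*x + 24*I*x - 18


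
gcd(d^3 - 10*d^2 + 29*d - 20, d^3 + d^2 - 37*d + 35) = d^2 - 6*d + 5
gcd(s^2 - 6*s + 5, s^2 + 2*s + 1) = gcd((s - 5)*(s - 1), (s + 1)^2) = 1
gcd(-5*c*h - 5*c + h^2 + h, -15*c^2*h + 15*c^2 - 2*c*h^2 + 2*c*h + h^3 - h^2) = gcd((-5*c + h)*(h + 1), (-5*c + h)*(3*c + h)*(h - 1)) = 5*c - h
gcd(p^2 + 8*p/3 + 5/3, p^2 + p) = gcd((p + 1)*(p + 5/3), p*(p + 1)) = p + 1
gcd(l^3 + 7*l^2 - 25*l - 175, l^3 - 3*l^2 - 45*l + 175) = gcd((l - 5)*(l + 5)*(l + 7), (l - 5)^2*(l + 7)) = l^2 + 2*l - 35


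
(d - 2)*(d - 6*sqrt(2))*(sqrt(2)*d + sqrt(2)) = sqrt(2)*d^3 - 12*d^2 - sqrt(2)*d^2 - 2*sqrt(2)*d + 12*d + 24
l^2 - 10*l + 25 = (l - 5)^2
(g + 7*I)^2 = g^2 + 14*I*g - 49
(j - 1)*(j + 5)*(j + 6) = j^3 + 10*j^2 + 19*j - 30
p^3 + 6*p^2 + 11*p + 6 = (p + 1)*(p + 2)*(p + 3)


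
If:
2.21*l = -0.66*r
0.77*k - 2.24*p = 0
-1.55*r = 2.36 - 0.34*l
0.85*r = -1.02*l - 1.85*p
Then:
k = 1.23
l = 0.43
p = 0.42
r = -1.43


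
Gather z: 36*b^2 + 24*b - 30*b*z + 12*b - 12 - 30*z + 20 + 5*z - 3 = 36*b^2 + 36*b + z*(-30*b - 25) + 5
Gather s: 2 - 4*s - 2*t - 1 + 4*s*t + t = s*(4*t - 4) - t + 1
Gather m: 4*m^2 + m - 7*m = 4*m^2 - 6*m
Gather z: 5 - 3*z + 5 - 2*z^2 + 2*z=-2*z^2 - z + 10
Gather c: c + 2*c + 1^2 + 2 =3*c + 3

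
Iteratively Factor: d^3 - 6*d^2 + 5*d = (d - 1)*(d^2 - 5*d) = d*(d - 1)*(d - 5)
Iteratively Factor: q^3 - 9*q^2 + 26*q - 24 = (q - 3)*(q^2 - 6*q + 8) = (q - 4)*(q - 3)*(q - 2)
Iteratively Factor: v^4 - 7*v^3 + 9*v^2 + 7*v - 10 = (v - 5)*(v^3 - 2*v^2 - v + 2) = (v - 5)*(v - 1)*(v^2 - v - 2) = (v - 5)*(v - 2)*(v - 1)*(v + 1)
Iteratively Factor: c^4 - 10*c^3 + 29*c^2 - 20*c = (c - 4)*(c^3 - 6*c^2 + 5*c) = (c - 4)*(c - 1)*(c^2 - 5*c) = c*(c - 4)*(c - 1)*(c - 5)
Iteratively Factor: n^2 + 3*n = (n)*(n + 3)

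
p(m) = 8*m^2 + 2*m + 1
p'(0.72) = 13.52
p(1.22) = 15.35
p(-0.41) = 1.52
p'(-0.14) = -0.24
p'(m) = 16*m + 2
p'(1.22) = 21.52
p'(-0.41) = -4.56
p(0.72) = 6.59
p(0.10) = 1.28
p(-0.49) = 1.94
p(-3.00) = 67.00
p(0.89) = 9.12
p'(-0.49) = -5.84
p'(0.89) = 16.24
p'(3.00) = 50.00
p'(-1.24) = -17.84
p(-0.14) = 0.88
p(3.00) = 79.00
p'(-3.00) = -46.00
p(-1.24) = 10.82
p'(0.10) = 3.60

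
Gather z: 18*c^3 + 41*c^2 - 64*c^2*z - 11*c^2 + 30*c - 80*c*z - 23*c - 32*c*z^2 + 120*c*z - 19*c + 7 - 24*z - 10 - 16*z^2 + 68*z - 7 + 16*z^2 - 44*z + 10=18*c^3 + 30*c^2 - 32*c*z^2 - 12*c + z*(-64*c^2 + 40*c)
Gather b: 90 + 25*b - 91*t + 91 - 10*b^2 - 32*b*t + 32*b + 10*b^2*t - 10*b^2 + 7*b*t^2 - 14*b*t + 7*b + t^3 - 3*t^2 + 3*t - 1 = b^2*(10*t - 20) + b*(7*t^2 - 46*t + 64) + t^3 - 3*t^2 - 88*t + 180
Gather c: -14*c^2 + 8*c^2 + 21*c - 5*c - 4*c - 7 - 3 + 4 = -6*c^2 + 12*c - 6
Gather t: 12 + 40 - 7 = 45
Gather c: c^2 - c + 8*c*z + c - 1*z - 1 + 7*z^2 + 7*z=c^2 + 8*c*z + 7*z^2 + 6*z - 1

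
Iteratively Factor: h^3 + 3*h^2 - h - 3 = (h + 3)*(h^2 - 1) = (h - 1)*(h + 3)*(h + 1)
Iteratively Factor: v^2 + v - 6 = (v - 2)*(v + 3)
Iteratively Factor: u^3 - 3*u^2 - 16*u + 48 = (u + 4)*(u^2 - 7*u + 12) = (u - 3)*(u + 4)*(u - 4)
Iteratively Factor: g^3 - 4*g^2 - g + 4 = (g - 1)*(g^2 - 3*g - 4) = (g - 1)*(g + 1)*(g - 4)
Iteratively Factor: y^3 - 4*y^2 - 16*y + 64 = (y + 4)*(y^2 - 8*y + 16) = (y - 4)*(y + 4)*(y - 4)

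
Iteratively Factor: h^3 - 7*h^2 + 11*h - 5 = (h - 1)*(h^2 - 6*h + 5) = (h - 1)^2*(h - 5)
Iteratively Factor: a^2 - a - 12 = (a + 3)*(a - 4)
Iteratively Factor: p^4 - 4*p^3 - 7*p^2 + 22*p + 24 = (p - 4)*(p^3 - 7*p - 6) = (p - 4)*(p + 1)*(p^2 - p - 6) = (p - 4)*(p + 1)*(p + 2)*(p - 3)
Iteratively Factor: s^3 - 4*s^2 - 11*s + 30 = (s - 2)*(s^2 - 2*s - 15) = (s - 2)*(s + 3)*(s - 5)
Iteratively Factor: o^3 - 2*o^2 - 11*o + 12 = (o + 3)*(o^2 - 5*o + 4) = (o - 4)*(o + 3)*(o - 1)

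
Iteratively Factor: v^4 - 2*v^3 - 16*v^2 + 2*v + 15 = (v + 1)*(v^3 - 3*v^2 - 13*v + 15) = (v + 1)*(v + 3)*(v^2 - 6*v + 5) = (v - 5)*(v + 1)*(v + 3)*(v - 1)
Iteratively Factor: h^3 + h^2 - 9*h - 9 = (h + 3)*(h^2 - 2*h - 3) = (h + 1)*(h + 3)*(h - 3)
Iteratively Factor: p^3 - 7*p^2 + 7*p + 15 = (p - 5)*(p^2 - 2*p - 3) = (p - 5)*(p + 1)*(p - 3)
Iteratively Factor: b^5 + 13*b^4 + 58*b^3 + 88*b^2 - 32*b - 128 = (b + 2)*(b^4 + 11*b^3 + 36*b^2 + 16*b - 64) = (b + 2)*(b + 4)*(b^3 + 7*b^2 + 8*b - 16) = (b + 2)*(b + 4)^2*(b^2 + 3*b - 4) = (b + 2)*(b + 4)^3*(b - 1)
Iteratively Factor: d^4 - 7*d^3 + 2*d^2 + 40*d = (d - 4)*(d^3 - 3*d^2 - 10*d) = d*(d - 4)*(d^2 - 3*d - 10) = d*(d - 4)*(d + 2)*(d - 5)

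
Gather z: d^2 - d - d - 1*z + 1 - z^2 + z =d^2 - 2*d - z^2 + 1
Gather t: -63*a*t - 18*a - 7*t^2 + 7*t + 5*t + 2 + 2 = -18*a - 7*t^2 + t*(12 - 63*a) + 4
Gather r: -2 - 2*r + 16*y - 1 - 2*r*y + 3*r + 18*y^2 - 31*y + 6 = r*(1 - 2*y) + 18*y^2 - 15*y + 3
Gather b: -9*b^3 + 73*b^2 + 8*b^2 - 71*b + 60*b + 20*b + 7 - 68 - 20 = -9*b^3 + 81*b^2 + 9*b - 81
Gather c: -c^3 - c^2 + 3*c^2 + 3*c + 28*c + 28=-c^3 + 2*c^2 + 31*c + 28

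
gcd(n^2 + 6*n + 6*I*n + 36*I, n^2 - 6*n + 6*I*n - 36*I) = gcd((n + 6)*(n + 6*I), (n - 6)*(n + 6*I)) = n + 6*I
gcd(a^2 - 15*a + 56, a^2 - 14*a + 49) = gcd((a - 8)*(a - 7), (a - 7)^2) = a - 7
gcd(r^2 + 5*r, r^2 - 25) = r + 5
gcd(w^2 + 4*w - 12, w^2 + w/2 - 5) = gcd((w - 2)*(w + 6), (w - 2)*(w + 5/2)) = w - 2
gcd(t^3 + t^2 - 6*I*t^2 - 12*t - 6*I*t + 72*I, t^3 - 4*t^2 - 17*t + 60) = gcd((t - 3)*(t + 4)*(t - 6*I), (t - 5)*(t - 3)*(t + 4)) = t^2 + t - 12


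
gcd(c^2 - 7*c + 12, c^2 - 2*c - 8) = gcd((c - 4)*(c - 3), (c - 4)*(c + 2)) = c - 4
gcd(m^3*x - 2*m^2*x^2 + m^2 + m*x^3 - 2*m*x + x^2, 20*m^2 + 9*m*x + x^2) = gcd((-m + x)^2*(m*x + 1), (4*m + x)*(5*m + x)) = 1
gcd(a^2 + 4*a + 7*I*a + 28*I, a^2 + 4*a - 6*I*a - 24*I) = a + 4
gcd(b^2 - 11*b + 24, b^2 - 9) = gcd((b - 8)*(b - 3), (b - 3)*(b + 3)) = b - 3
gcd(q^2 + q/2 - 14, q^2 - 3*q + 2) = 1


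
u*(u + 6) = u^2 + 6*u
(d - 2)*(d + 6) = d^2 + 4*d - 12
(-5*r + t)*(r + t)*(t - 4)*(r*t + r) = -5*r^3*t^2 + 15*r^3*t + 20*r^3 - 4*r^2*t^3 + 12*r^2*t^2 + 16*r^2*t + r*t^4 - 3*r*t^3 - 4*r*t^2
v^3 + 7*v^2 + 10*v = v*(v + 2)*(v + 5)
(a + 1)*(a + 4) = a^2 + 5*a + 4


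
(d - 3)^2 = d^2 - 6*d + 9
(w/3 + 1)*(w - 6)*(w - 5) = w^3/3 - 8*w^2/3 - w + 30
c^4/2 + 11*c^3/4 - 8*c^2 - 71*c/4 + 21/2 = (c/2 + 1)*(c - 3)*(c - 1/2)*(c + 7)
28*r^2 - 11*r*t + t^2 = (-7*r + t)*(-4*r + t)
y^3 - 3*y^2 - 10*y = y*(y - 5)*(y + 2)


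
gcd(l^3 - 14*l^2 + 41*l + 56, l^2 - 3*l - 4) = l + 1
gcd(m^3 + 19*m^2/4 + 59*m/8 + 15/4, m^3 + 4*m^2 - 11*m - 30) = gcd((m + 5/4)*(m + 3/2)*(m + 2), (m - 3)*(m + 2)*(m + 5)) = m + 2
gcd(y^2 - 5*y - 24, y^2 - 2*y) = 1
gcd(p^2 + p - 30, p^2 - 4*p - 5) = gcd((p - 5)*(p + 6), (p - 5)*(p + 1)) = p - 5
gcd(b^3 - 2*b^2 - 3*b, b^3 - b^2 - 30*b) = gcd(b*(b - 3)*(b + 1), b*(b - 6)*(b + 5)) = b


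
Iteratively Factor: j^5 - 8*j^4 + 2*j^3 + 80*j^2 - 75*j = (j)*(j^4 - 8*j^3 + 2*j^2 + 80*j - 75) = j*(j - 5)*(j^3 - 3*j^2 - 13*j + 15) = j*(j - 5)*(j + 3)*(j^2 - 6*j + 5) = j*(j - 5)*(j - 1)*(j + 3)*(j - 5)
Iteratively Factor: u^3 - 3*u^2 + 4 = (u + 1)*(u^2 - 4*u + 4) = (u - 2)*(u + 1)*(u - 2)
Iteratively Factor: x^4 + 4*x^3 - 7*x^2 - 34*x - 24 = (x - 3)*(x^3 + 7*x^2 + 14*x + 8) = (x - 3)*(x + 2)*(x^2 + 5*x + 4) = (x - 3)*(x + 1)*(x + 2)*(x + 4)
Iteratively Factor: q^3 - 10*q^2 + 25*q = (q)*(q^2 - 10*q + 25) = q*(q - 5)*(q - 5)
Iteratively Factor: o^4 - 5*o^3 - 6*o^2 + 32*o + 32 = (o + 2)*(o^3 - 7*o^2 + 8*o + 16) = (o - 4)*(o + 2)*(o^2 - 3*o - 4) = (o - 4)*(o + 1)*(o + 2)*(o - 4)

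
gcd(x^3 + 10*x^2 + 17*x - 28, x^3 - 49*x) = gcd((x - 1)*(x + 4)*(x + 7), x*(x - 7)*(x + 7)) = x + 7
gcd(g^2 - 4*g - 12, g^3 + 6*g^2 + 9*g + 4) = 1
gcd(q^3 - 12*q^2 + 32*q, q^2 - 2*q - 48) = q - 8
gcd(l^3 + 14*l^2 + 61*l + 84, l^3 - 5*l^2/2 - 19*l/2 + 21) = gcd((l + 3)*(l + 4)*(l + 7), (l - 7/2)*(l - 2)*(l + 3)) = l + 3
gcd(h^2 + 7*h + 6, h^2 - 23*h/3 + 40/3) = 1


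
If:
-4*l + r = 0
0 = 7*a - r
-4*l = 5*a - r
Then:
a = 0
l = 0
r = 0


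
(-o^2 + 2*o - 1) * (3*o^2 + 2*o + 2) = -3*o^4 + 4*o^3 - o^2 + 2*o - 2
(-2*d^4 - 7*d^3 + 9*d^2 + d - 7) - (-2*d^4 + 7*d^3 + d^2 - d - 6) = -14*d^3 + 8*d^2 + 2*d - 1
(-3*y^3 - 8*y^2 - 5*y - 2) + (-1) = -3*y^3 - 8*y^2 - 5*y - 3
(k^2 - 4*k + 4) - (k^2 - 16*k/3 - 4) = 4*k/3 + 8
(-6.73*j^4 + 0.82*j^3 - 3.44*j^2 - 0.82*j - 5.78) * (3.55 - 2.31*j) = 15.5463*j^5 - 25.7857*j^4 + 10.8574*j^3 - 10.3178*j^2 + 10.4408*j - 20.519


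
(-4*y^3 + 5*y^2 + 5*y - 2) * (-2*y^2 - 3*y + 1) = 8*y^5 + 2*y^4 - 29*y^3 - 6*y^2 + 11*y - 2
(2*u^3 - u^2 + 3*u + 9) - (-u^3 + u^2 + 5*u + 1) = 3*u^3 - 2*u^2 - 2*u + 8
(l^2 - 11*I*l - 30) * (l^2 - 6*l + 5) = l^4 - 6*l^3 - 11*I*l^3 - 25*l^2 + 66*I*l^2 + 180*l - 55*I*l - 150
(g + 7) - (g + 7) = 0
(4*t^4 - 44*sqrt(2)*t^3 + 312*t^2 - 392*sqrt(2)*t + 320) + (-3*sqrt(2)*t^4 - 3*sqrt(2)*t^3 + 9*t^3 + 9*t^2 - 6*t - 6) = -3*sqrt(2)*t^4 + 4*t^4 - 47*sqrt(2)*t^3 + 9*t^3 + 321*t^2 - 392*sqrt(2)*t - 6*t + 314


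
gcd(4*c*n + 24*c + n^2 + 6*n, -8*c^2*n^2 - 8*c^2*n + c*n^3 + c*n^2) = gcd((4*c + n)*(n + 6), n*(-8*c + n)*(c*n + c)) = 1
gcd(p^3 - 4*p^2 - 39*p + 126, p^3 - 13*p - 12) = 1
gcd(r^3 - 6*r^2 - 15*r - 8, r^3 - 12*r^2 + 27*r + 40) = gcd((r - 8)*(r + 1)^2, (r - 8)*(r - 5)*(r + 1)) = r^2 - 7*r - 8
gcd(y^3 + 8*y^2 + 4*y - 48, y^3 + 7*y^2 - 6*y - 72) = y^2 + 10*y + 24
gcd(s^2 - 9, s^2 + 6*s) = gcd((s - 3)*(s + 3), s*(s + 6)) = 1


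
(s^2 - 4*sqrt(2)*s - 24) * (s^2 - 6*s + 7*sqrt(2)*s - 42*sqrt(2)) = s^4 - 6*s^3 + 3*sqrt(2)*s^3 - 80*s^2 - 18*sqrt(2)*s^2 - 168*sqrt(2)*s + 480*s + 1008*sqrt(2)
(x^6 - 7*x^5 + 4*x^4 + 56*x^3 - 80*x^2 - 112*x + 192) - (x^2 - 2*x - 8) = x^6 - 7*x^5 + 4*x^4 + 56*x^3 - 81*x^2 - 110*x + 200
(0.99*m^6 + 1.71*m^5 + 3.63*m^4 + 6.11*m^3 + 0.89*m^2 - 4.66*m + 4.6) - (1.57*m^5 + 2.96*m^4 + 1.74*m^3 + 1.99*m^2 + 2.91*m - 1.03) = 0.99*m^6 + 0.14*m^5 + 0.67*m^4 + 4.37*m^3 - 1.1*m^2 - 7.57*m + 5.63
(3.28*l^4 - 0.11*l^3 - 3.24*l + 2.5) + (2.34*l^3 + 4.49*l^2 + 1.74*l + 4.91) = 3.28*l^4 + 2.23*l^3 + 4.49*l^2 - 1.5*l + 7.41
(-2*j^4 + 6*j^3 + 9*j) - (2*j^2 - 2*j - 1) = -2*j^4 + 6*j^3 - 2*j^2 + 11*j + 1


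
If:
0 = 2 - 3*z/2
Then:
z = 4/3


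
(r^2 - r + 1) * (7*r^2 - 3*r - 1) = 7*r^4 - 10*r^3 + 9*r^2 - 2*r - 1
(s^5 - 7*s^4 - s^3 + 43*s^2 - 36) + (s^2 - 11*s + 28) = s^5 - 7*s^4 - s^3 + 44*s^2 - 11*s - 8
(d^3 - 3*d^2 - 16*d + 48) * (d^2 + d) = d^5 - 2*d^4 - 19*d^3 + 32*d^2 + 48*d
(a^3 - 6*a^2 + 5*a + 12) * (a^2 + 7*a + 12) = a^5 + a^4 - 25*a^3 - 25*a^2 + 144*a + 144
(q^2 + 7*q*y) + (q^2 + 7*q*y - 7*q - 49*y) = 2*q^2 + 14*q*y - 7*q - 49*y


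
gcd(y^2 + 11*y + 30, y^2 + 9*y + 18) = y + 6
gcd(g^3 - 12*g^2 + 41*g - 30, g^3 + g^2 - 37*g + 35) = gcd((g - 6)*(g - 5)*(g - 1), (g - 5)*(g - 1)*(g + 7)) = g^2 - 6*g + 5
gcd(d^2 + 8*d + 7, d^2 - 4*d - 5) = d + 1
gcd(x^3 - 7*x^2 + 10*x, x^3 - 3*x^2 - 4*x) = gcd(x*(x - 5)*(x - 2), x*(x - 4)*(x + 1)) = x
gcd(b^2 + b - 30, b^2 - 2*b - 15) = b - 5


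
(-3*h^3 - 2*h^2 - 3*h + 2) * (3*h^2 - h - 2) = -9*h^5 - 3*h^4 - h^3 + 13*h^2 + 4*h - 4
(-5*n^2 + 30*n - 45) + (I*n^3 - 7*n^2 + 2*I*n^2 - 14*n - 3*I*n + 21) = I*n^3 - 12*n^2 + 2*I*n^2 + 16*n - 3*I*n - 24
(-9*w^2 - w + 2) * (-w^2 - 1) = 9*w^4 + w^3 + 7*w^2 + w - 2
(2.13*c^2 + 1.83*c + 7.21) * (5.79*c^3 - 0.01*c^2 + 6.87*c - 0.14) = 12.3327*c^5 + 10.5744*c^4 + 56.3607*c^3 + 12.2018*c^2 + 49.2765*c - 1.0094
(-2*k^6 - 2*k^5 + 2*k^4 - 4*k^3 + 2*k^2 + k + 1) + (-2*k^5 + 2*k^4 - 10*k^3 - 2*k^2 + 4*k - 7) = -2*k^6 - 4*k^5 + 4*k^4 - 14*k^3 + 5*k - 6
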